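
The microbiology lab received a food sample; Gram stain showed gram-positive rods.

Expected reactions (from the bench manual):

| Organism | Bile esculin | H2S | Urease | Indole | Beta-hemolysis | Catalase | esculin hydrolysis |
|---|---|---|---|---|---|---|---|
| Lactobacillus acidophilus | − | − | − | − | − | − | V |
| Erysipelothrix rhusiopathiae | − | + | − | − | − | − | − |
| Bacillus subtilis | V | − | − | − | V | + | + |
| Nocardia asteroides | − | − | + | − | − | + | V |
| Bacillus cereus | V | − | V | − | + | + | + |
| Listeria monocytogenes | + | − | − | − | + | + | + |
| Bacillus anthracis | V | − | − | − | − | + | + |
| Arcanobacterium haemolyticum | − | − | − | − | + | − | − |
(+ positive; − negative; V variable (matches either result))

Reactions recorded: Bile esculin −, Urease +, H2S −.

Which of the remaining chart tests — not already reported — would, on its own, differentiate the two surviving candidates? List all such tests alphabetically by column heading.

Beta-hemolysis

H2S −: excludes Erysipelothrix rhusiopathiae — 7 left.
Urease +: excludes 5 organisms — 2 left.
Bile esculin −: all 2 remaining candidates are consistent.
Two candidates remain: Bacillus cereus and Nocardia asteroides.
  Indole: − vs − — same for both, does not separate.
  Beta-hemolysis: Bacillus cereus +, Nocardia asteroides − — discriminates.
  Catalase: + vs + — same for both, does not separate.
  esculin hydrolysis: + vs V — variable for at least one, does not separate.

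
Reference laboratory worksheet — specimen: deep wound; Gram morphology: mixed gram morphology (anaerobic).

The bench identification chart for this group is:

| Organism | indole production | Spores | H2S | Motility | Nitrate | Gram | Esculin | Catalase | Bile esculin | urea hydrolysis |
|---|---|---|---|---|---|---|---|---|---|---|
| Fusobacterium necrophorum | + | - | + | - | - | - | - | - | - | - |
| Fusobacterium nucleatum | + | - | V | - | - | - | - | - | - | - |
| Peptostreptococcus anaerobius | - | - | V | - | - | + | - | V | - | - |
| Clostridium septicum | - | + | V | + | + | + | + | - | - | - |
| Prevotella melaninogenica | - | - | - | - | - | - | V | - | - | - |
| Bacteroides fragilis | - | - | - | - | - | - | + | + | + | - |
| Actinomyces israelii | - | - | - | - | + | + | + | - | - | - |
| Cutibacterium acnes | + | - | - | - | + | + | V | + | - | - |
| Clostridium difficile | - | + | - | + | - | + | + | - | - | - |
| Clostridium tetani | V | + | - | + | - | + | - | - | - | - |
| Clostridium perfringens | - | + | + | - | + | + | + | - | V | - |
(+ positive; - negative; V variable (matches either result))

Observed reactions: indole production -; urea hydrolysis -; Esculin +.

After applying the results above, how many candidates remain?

indole production -: excludes Fusobacterium necrophorum, Fusobacterium nucleatum, Cutibacterium acnes — 8 left.
urea hydrolysis -: all 8 remaining candidates are consistent.
Esculin +: excludes Peptostreptococcus anaerobius, Clostridium tetani — 6 left.
Still consistent: Actinomyces israelii, Bacteroides fragilis, Clostridium difficile, Clostridium perfringens, Clostridium septicum, Prevotella melaninogenica.

6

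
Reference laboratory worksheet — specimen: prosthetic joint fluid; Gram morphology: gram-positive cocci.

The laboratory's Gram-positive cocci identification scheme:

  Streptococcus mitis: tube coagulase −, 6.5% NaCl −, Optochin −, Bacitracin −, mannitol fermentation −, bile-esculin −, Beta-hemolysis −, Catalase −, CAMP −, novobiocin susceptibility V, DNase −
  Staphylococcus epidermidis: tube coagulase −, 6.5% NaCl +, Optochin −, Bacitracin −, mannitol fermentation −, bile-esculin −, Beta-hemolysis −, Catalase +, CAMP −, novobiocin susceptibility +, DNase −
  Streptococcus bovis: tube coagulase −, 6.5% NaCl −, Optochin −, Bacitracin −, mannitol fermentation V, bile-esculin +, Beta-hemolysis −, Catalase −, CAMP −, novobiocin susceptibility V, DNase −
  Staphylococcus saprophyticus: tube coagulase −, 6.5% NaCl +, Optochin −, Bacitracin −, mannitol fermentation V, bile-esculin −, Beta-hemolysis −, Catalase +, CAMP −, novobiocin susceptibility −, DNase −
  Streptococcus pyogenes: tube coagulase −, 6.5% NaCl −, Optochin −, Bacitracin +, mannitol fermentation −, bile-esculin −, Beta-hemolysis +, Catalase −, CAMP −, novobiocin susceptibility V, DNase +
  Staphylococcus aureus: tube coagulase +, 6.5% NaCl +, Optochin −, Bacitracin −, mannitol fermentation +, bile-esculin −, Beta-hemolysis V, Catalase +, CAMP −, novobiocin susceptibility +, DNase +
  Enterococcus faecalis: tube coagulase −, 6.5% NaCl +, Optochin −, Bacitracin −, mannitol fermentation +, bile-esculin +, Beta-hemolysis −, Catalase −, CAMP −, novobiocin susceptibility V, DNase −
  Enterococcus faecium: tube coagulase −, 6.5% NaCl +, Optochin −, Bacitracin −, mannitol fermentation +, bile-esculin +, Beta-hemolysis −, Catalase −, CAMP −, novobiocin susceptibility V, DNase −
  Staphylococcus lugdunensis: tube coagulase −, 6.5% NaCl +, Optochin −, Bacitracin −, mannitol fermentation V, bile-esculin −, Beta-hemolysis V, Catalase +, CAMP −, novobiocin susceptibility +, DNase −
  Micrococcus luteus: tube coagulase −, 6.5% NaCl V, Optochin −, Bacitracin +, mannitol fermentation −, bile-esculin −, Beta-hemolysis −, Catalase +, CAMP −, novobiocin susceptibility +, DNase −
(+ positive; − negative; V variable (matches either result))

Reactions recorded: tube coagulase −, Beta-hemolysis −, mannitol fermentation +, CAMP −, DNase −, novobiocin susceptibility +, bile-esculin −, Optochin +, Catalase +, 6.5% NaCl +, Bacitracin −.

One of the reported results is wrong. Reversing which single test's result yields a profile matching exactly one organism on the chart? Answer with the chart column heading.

Optochin

As reported, no row in the chart matches all 11 reactions.
Reversing Beta-hemolysis → still no organism matches.
Reversing Bacitracin → still no organism matches.
Reversing Optochin (to −) → unique match: Staphylococcus lugdunensis.
Reversing tube coagulase → still no organism matches.
Reversing bile-esculin → still no organism matches.
Reversing DNase → still no organism matches.
Reversing novobiocin susceptibility → still no organism matches.
Reversing 6.5% NaCl → still no organism matches.
Reversing Catalase → still no organism matches.
Reversing CAMP → still no organism matches.
Reversing mannitol fermentation → still no organism matches.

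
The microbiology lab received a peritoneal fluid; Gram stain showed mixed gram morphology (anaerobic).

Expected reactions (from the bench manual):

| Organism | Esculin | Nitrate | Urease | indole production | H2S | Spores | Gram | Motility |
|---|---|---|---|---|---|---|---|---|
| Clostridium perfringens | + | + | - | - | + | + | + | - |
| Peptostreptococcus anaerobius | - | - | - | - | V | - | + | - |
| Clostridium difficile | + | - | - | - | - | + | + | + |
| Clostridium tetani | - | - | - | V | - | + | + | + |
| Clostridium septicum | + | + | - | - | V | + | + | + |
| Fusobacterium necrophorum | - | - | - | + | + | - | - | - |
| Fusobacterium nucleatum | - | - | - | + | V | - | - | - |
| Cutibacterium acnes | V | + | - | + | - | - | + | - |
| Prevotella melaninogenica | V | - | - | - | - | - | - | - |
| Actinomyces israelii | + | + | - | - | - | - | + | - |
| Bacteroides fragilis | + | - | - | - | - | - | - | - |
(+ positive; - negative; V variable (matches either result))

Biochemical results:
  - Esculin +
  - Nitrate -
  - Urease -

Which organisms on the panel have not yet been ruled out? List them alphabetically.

Bacteroides fragilis, Clostridium difficile, Prevotella melaninogenica

Esculin +: excludes Peptostreptococcus anaerobius, Clostridium tetani, Fusobacterium necrophorum, Fusobacterium nucleatum — 7 left.
Urease -: all 7 remaining candidates are consistent.
Nitrate -: excludes Clostridium perfringens, Clostridium septicum, Cutibacterium acnes, Actinomyces israelii — 3 left.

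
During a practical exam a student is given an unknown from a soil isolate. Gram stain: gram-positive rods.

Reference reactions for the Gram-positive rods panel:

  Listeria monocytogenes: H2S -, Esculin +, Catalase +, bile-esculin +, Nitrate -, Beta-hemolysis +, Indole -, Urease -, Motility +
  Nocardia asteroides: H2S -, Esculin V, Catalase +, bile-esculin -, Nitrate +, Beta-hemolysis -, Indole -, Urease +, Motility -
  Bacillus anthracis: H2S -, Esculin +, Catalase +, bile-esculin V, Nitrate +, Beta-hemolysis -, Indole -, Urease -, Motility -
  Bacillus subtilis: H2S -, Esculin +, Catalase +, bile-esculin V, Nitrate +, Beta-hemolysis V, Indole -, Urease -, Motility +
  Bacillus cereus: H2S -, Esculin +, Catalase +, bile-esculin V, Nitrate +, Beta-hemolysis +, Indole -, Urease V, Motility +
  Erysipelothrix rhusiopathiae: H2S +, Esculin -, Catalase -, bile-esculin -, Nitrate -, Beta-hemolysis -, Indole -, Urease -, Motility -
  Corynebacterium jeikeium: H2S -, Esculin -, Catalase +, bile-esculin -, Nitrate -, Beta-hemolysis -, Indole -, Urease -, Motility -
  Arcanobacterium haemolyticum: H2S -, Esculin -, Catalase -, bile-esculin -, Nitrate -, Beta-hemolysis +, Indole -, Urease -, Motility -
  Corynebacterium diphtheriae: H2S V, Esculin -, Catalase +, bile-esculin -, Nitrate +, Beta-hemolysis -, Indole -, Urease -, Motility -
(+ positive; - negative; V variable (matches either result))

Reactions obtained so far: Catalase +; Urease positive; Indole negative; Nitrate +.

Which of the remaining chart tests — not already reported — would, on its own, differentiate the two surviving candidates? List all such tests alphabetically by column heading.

Indole -: all 9 remaining candidates are consistent.
Catalase +: excludes Erysipelothrix rhusiopathiae, Arcanobacterium haemolyticum — 7 left.
Nitrate +: excludes Listeria monocytogenes, Corynebacterium jeikeium — 5 left.
Urease +: excludes Bacillus anthracis, Bacillus subtilis, Corynebacterium diphtheriae — 2 left.
Two candidates remain: Bacillus cereus and Nocardia asteroides.
  H2S: - vs - — same for both, does not separate.
  Esculin: + vs V — variable for at least one, does not separate.
  bile-esculin: V vs - — variable for at least one, does not separate.
  Beta-hemolysis: Bacillus cereus +, Nocardia asteroides - — discriminates.
  Motility: Bacillus cereus +, Nocardia asteroides - — discriminates.

Beta-hemolysis, Motility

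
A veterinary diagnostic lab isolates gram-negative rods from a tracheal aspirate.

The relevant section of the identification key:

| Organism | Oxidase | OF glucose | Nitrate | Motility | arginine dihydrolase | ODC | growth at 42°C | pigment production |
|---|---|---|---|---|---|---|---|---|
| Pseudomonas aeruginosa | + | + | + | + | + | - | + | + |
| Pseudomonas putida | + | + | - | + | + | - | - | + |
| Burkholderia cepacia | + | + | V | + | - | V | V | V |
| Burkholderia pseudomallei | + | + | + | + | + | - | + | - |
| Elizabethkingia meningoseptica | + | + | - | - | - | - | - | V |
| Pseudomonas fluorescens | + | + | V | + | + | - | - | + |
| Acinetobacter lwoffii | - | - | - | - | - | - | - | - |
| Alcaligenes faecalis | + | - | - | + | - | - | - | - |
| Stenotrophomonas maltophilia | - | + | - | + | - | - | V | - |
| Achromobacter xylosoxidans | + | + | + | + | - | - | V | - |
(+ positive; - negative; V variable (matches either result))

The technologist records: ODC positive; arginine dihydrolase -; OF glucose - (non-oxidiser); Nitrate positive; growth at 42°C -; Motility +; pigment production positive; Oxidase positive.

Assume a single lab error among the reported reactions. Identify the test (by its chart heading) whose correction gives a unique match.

As reported, no row in the chart matches all 8 reactions.
Reversing ODC → still no organism matches.
Reversing arginine dihydrolase → still no organism matches.
Reversing OF glucose (to +) → unique match: Burkholderia cepacia.
Reversing growth at 42°C → still no organism matches.
Reversing Motility → still no organism matches.
Reversing Nitrate → still no organism matches.
Reversing Oxidase → still no organism matches.
Reversing pigment production → still no organism matches.

OF glucose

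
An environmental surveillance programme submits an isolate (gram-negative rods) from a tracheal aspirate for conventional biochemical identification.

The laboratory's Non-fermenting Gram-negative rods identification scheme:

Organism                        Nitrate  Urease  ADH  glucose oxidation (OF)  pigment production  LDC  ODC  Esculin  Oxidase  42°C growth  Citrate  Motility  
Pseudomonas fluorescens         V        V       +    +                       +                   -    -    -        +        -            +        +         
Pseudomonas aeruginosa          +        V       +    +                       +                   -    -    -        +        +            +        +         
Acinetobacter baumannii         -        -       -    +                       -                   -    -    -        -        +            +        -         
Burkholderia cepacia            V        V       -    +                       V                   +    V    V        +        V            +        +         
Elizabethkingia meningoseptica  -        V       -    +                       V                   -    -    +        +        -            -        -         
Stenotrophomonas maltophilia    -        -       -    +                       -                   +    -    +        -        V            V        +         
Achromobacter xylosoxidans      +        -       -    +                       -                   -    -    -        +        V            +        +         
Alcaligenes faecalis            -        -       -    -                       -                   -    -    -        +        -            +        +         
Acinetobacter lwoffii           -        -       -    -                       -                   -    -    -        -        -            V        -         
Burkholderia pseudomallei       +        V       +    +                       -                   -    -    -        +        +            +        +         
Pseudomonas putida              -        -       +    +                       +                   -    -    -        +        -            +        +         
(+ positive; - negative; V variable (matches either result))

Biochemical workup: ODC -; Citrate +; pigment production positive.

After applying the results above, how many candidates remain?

Citrate +: excludes Elizabethkingia meningoseptica — 10 left.
pigment production +: excludes 6 organisms — 4 left.
ODC -: all 4 remaining candidates are consistent.
Still consistent: Burkholderia cepacia, Pseudomonas aeruginosa, Pseudomonas fluorescens, Pseudomonas putida.

4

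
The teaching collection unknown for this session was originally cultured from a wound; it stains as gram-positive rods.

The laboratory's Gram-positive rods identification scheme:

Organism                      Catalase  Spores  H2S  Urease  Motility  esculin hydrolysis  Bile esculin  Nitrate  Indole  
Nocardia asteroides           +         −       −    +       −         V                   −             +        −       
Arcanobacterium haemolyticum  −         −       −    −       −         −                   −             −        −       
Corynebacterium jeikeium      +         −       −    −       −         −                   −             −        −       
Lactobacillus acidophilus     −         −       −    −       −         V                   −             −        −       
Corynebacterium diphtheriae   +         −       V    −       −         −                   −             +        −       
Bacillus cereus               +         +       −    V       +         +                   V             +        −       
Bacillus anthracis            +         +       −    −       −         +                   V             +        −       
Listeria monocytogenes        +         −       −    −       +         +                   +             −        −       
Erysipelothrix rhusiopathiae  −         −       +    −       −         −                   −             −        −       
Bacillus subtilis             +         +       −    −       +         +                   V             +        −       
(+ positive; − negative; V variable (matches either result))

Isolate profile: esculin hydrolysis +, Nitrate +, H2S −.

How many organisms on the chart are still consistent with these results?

4

esculin hydrolysis +: excludes Arcanobacterium haemolyticum, Corynebacterium jeikeium, Corynebacterium diphtheriae, Erysipelothrix rhusiopathiae — 6 left.
Nitrate +: excludes Lactobacillus acidophilus, Listeria monocytogenes — 4 left.
H2S −: all 4 remaining candidates are consistent.
Still consistent: Bacillus anthracis, Bacillus cereus, Bacillus subtilis, Nocardia asteroides.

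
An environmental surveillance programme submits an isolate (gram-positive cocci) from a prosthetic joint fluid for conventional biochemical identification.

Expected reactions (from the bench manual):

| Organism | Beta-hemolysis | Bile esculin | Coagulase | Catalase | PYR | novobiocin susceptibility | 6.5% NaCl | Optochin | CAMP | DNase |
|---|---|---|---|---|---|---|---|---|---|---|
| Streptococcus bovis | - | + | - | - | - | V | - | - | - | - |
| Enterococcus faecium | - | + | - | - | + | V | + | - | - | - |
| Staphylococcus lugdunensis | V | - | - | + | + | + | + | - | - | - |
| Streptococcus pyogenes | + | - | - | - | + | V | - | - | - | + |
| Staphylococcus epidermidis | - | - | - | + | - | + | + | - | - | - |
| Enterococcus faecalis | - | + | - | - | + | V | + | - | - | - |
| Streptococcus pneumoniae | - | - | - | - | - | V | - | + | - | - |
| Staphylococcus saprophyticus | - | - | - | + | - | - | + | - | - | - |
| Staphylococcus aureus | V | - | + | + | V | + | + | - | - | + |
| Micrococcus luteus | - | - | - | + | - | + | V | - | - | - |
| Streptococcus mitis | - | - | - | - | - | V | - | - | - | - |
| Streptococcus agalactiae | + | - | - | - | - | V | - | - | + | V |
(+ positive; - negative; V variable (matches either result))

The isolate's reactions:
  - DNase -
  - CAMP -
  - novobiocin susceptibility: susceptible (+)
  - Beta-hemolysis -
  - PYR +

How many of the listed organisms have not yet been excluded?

3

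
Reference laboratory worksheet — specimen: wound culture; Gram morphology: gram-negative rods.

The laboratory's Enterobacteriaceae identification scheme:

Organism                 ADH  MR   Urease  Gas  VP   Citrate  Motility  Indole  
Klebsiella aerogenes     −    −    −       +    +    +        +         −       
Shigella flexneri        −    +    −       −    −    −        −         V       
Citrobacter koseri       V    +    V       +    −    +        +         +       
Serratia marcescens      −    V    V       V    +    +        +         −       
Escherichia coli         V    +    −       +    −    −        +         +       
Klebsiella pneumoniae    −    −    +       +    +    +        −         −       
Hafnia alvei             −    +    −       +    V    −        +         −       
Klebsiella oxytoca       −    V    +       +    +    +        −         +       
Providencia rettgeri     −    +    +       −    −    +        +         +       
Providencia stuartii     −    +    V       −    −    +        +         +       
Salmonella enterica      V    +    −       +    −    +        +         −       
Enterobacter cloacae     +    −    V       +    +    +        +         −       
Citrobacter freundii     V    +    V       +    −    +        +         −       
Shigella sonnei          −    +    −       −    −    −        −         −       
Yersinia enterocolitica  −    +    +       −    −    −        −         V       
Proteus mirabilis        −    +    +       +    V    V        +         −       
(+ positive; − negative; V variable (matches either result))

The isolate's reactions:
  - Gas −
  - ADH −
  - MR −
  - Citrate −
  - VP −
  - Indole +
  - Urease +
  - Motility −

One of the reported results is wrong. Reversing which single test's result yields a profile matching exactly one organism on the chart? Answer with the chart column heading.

As reported, no row in the chart matches all 8 reactions.
Reversing Indole → still no organism matches.
Reversing VP → still no organism matches.
Reversing Urease → still no organism matches.
Reversing MR (to +) → unique match: Yersinia enterocolitica.
Reversing Gas → still no organism matches.
Reversing ADH → still no organism matches.
Reversing Citrate → still no organism matches.
Reversing Motility → still no organism matches.

MR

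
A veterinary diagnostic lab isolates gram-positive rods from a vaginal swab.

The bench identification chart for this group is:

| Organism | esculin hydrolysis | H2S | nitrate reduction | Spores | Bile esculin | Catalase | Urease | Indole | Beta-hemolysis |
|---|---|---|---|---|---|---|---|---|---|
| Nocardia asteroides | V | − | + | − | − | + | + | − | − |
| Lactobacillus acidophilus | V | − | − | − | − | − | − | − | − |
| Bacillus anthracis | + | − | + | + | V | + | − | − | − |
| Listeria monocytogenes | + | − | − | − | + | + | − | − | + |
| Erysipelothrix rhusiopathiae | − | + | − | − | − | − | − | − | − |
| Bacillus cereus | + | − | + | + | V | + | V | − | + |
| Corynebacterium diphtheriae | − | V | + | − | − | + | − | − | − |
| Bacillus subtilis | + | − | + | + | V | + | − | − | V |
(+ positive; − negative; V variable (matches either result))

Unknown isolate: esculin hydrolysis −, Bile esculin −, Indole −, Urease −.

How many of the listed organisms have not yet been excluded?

Bile esculin −: excludes Listeria monocytogenes — 7 left.
Indole −: all 7 remaining candidates are consistent.
Urease −: excludes Nocardia asteroides — 6 left.
esculin hydrolysis −: excludes Bacillus anthracis, Bacillus cereus, Bacillus subtilis — 3 left.
Still consistent: Corynebacterium diphtheriae, Erysipelothrix rhusiopathiae, Lactobacillus acidophilus.

3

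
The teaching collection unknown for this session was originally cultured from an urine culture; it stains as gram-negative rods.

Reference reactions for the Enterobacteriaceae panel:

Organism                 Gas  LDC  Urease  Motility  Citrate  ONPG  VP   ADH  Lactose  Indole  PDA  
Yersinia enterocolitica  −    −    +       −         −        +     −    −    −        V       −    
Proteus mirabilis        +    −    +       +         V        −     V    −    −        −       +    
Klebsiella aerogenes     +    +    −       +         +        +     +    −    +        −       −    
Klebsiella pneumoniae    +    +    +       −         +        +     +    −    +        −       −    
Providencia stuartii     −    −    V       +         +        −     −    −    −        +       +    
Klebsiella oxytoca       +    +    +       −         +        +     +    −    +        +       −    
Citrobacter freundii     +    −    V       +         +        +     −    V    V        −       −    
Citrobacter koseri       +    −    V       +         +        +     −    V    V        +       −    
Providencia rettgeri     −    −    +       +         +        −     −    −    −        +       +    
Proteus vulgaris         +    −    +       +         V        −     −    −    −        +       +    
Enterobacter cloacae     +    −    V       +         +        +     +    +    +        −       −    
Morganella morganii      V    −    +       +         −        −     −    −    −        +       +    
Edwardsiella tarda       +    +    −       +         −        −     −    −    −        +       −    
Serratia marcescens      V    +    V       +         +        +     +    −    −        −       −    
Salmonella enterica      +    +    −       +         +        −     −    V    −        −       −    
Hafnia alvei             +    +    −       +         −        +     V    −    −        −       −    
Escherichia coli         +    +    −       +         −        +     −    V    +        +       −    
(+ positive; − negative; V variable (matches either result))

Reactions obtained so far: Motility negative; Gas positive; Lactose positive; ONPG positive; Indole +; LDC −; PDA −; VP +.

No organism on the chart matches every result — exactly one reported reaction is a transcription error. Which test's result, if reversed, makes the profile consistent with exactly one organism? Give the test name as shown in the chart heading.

LDC

As reported, no row in the chart matches all 8 reactions.
Reversing Indole → still no organism matches.
Reversing ONPG → still no organism matches.
Reversing Lactose → still no organism matches.
Reversing LDC (to +) → unique match: Klebsiella oxytoca.
Reversing VP → still no organism matches.
Reversing Gas → still no organism matches.
Reversing Motility → still no organism matches.
Reversing PDA → still no organism matches.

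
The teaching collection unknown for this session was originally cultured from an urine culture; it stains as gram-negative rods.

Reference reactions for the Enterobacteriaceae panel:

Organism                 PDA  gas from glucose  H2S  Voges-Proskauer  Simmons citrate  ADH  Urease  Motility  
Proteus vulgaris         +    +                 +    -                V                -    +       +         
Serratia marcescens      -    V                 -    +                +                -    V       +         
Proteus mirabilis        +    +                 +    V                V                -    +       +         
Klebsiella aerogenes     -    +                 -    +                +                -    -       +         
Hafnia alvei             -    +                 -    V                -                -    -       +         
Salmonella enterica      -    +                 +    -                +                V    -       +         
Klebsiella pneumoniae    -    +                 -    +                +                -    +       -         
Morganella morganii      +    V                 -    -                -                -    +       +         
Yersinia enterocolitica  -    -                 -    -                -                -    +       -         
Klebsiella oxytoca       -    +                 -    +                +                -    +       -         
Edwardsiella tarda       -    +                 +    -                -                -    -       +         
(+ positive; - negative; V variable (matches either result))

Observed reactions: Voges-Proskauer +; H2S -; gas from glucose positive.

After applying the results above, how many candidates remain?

gas from glucose +: excludes Yersinia enterocolitica — 10 left.
H2S -: excludes Proteus vulgaris, Proteus mirabilis, Salmonella enterica, Edwardsiella tarda — 6 left.
Voges-Proskauer +: excludes Morganella morganii — 5 left.
Still consistent: Hafnia alvei, Klebsiella aerogenes, Klebsiella oxytoca, Klebsiella pneumoniae, Serratia marcescens.

5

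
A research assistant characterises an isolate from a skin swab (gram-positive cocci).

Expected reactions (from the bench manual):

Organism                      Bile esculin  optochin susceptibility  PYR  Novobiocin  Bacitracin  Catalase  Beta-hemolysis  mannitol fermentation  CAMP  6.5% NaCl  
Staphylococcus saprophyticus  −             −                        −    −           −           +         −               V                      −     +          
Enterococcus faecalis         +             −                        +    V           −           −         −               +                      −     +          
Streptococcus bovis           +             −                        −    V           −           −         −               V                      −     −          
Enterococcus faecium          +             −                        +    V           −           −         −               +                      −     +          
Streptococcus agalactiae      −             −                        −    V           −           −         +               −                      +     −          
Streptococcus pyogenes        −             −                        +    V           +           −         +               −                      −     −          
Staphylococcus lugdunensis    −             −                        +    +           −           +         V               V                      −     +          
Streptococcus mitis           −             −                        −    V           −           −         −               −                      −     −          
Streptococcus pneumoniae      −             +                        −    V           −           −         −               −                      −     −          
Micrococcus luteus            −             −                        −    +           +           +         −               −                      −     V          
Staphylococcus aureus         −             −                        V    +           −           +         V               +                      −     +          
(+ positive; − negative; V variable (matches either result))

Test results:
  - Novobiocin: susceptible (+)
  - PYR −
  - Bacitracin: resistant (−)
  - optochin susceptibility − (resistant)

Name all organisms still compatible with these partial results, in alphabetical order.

Staphylococcus aureus, Streptococcus agalactiae, Streptococcus bovis, Streptococcus mitis

Novobiocin +: excludes Staphylococcus saprophyticus — 10 left.
optochin susceptibility −: excludes Streptococcus pneumoniae — 9 left.
PYR −: excludes Enterococcus faecalis, Enterococcus faecium, Streptococcus pyogenes, Staphylococcus lugdunensis — 5 left.
Bacitracin −: excludes Micrococcus luteus — 4 left.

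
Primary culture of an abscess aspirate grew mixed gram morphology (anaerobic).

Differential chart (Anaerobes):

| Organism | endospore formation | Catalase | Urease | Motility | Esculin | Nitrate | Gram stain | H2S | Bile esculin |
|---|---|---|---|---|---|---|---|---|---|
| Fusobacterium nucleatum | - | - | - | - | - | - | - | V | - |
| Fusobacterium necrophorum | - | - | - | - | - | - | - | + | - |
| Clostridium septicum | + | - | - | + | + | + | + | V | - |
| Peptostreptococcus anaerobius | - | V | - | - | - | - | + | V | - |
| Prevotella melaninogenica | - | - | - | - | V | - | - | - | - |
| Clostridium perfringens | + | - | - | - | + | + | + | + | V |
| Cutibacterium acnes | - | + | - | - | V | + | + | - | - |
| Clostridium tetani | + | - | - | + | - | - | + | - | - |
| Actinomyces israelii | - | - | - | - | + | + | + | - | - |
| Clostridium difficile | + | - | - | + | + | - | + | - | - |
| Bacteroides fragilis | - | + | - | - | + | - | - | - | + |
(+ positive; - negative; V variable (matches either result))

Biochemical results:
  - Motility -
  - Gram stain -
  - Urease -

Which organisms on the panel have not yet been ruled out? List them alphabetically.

Bacteroides fragilis, Fusobacterium necrophorum, Fusobacterium nucleatum, Prevotella melaninogenica

Gram stain -: excludes 7 organisms — 4 left.
Motility -: all 4 remaining candidates are consistent.
Urease -: all 4 remaining candidates are consistent.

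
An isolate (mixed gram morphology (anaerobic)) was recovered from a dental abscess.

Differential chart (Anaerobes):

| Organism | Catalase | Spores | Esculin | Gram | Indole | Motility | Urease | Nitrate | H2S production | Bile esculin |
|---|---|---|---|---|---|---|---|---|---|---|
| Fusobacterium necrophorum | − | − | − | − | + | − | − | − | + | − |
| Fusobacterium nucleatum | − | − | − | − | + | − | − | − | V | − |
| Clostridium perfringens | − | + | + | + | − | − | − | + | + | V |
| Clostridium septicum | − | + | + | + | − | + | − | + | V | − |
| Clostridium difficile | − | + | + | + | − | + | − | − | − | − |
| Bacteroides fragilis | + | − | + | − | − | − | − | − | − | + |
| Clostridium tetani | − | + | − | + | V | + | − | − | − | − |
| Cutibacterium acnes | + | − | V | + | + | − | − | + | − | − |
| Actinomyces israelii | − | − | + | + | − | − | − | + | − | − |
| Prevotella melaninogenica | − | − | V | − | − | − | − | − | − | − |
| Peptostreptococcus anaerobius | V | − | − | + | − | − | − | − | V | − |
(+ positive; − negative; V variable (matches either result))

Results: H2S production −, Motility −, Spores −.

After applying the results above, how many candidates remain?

6

Motility −: excludes Clostridium septicum, Clostridium difficile, Clostridium tetani — 8 left.
H2S production −: excludes Fusobacterium necrophorum, Clostridium perfringens — 6 left.
Spores −: all 6 remaining candidates are consistent.
Still consistent: Actinomyces israelii, Bacteroides fragilis, Cutibacterium acnes, Fusobacterium nucleatum, Peptostreptococcus anaerobius, Prevotella melaninogenica.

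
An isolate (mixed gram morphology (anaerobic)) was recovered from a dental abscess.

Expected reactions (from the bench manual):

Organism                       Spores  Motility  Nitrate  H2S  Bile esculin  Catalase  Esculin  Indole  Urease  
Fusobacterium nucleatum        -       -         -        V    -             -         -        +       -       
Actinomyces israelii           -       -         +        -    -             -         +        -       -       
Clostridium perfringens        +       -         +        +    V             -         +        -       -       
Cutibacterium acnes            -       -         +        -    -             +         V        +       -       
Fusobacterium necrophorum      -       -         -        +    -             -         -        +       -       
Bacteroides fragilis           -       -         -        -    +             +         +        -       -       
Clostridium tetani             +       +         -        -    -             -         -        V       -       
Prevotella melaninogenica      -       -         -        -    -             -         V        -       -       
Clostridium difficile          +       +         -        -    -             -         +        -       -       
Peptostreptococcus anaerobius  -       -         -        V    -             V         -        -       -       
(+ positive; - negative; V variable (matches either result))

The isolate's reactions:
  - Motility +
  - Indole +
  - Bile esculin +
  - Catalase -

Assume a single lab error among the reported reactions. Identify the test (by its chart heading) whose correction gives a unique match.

Bile esculin

As reported, no row in the chart matches all 4 reactions.
Reversing Bile esculin (to -) → unique match: Clostridium tetani.
Reversing Motility → still no organism matches.
Reversing Indole → still no organism matches.
Reversing Catalase → still no organism matches.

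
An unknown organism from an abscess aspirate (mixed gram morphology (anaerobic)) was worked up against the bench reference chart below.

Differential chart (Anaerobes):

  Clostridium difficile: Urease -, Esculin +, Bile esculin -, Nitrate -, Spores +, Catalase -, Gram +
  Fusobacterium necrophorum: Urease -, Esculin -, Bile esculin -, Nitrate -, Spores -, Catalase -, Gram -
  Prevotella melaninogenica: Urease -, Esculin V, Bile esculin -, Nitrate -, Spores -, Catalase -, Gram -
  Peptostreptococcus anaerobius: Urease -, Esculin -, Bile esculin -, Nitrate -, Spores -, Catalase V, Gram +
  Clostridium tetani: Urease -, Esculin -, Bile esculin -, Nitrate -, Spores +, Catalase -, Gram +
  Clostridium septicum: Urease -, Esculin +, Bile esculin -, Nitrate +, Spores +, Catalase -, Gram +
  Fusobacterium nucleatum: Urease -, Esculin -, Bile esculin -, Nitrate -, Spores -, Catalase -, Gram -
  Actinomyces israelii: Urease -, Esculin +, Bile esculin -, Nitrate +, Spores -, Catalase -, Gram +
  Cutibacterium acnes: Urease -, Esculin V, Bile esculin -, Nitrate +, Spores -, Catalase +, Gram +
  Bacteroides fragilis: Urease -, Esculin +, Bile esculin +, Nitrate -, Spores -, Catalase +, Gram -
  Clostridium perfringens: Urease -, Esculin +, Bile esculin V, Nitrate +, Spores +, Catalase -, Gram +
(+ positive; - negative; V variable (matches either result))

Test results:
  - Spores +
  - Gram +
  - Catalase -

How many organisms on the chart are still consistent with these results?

Spores +: excludes 7 organisms — 4 left.
Gram +: all 4 remaining candidates are consistent.
Catalase -: all 4 remaining candidates are consistent.
Still consistent: Clostridium difficile, Clostridium perfringens, Clostridium septicum, Clostridium tetani.

4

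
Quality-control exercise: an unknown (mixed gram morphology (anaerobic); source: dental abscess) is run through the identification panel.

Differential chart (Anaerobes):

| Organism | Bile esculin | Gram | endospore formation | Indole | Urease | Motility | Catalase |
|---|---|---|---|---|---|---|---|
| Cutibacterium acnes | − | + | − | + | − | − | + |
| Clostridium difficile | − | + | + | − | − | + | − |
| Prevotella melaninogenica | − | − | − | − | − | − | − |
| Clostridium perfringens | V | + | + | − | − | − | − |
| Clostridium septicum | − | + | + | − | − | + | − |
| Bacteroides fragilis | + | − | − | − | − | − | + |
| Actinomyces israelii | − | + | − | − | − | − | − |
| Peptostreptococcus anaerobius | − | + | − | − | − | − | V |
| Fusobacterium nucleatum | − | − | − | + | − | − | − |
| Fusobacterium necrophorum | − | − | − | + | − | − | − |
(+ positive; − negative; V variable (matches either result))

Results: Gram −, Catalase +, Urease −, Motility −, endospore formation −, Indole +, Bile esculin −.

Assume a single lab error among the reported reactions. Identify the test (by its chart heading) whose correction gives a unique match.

Gram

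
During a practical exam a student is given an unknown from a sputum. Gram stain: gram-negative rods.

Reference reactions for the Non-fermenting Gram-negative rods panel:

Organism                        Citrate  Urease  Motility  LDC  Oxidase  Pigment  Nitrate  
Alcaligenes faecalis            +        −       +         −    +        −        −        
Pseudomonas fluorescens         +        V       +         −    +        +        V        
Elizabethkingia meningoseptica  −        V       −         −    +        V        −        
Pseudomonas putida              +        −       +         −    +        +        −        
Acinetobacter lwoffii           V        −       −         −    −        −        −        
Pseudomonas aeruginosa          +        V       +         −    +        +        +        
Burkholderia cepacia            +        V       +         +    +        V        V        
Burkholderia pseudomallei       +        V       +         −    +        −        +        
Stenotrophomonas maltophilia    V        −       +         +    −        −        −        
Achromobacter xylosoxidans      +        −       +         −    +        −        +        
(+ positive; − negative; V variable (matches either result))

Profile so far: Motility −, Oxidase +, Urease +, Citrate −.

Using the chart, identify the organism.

Elizabethkingia meningoseptica

Urease +: excludes 5 organisms — 5 left.
Motility −: excludes Pseudomonas fluorescens, Pseudomonas aeruginosa, Burkholderia cepacia, Burkholderia pseudomallei — 1 left.
Oxidase +: the one remaining candidate is consistent.
Citrate −: the one remaining candidate is consistent.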